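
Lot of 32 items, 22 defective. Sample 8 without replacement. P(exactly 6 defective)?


Hypergeometric: C(22,6)×C(10,2)/C(32,8)
= 74613×45/10518300 = 74613/233740

P(X=6) = 74613/233740 ≈ 31.92%


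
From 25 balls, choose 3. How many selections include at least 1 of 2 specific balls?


Complement: C(25,3) - C(23,3) = 2300 - 1771 = 529

529


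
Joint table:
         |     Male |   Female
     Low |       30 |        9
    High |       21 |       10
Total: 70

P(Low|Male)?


P(Low|Male) = 30/(30+21) = 30/51 = 10/17

P = 10/17 ≈ 58.82%


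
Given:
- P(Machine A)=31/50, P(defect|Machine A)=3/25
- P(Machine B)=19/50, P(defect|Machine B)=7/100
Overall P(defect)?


P(B) = Σ P(B|Aᵢ)×P(Aᵢ)
  3/25×31/50 = 93/1250
  7/100×19/50 = 133/5000
Sum = 101/1000

P(defect) = 101/1000 ≈ 10.10%


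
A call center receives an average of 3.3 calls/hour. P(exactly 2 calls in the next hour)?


Poisson(λ=3.3): P(X=2) = e^(-λ)×λ^k/k!
= e^(-3.3) × 3.3^2 / 2!
≈ 0.0368831674 × 10.89 / 2 ≈ 0.200829

P(X=2) ≈ 0.200829 ≈ 20.08%


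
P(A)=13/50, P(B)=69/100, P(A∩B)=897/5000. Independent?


P(A)×P(B) = 897/5000
P(A∩B) = 897/5000
Equal ✓ → Independent

Yes, independent


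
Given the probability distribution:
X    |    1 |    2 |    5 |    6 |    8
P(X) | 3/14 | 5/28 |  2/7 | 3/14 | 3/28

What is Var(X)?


E[X] = 29/7
E[X²] = 317/14
Var(X) = E[X²] - (E[X])² = 317/14 - 841/49 = 537/98

Var(X) = 537/98 ≈ 5.4796


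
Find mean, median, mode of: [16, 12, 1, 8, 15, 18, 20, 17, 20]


Sorted: [1, 8, 12, 15, 16, 17, 18, 20, 20]
Mean = 127/9
Median = 16
Freq: {16: 1, 12: 1, 1: 1, 8: 1, 15: 1, 18: 1, 20: 2, 17: 1}
Mode: [20]

Mean=127/9, Median=16, Mode=20


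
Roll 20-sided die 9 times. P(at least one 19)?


P(no 19)^9 = (19/20)^9 = 322687697779/512000000000
P(≥1) = 1 - 322687697779/512000000000 = 189312302221/512000000000

P = 189312302221/512000000000 ≈ 36.98%


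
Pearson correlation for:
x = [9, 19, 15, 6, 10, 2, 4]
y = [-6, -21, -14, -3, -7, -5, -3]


n=7, Σx=65, Σy=-59, Σxy=-773, Σx²=823, Σy²=765
r = (7×(-773) - 65×(-59))/√((7×823 - 65²)(7×765 - (-59)²))
= -1576/√(1536×1874) = -1576/√2878464 ≈ -1576/1696.6037 ≈ -0.9289

r ≈ -0.9289


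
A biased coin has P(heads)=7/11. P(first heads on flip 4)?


Geometric: P(X=4) = (1-p)^(k-1)×p = (4/11)^3×7/11 = 448/14641

P(X=4) = 448/14641 ≈ 3.06%


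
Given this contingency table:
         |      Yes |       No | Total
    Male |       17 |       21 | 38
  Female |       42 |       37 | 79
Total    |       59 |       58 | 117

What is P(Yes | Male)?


P(Yes | Male) = 17/(17+21) = 17/38

P(Yes|Male) = 17/38 ≈ 44.74%


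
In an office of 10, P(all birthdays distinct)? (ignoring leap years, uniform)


P(all different) = Π(365-i)/365 for i=0..9
= (365/365)×(364/365)×...×(356/365)
= 0.883052

P ≈ 0.8831 ≈ 88.31%


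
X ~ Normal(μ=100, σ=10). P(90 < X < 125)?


z₁=(90-100)/10=-1.0, z₂=(125-100)/10=2.5
P = Φ(2.5) - Φ(-1.0) = 0.993790 - 0.158655 = 0.835135 ≈ 0.8351

P(90 < X < 125) ≈ 0.8351


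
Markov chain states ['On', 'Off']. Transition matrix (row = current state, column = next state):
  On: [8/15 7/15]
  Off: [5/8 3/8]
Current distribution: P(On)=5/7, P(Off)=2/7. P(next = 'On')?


P(next=On) = Σᵢ P(now=i)×P(i→On)
= 5/7×8/15 + 2/7×5/8
= 8/21 + 5/28 = 47/84

P = 47/84 ≈ 0.5595


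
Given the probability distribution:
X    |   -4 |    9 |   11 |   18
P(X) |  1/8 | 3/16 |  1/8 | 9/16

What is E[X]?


E[X] = Σ x·P(X=x)
= (-4)×(1/8) + (9)×(3/16) + (11)×(1/8) + (18)×(9/16)
= 203/16

E[X] = 203/16


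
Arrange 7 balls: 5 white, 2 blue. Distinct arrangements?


7!/(5!×2!) = 21

21


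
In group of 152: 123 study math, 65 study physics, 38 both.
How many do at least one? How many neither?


|A∪B| = 123+65-38 = 150
Neither = 152-150 = 2

At least one: 150; Neither: 2


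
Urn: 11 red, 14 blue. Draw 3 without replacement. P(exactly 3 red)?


Hypergeometric: C(11,3)×C(14,0)/C(25,3)
= 165×1/2300 = 33/460

P(X=3) = 33/460 ≈ 7.17%


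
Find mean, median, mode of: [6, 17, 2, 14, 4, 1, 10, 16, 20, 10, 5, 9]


Sorted: [1, 2, 4, 5, 6, 9, 10, 10, 14, 16, 17, 20]
Mean = 114/12 = 19/2
Median = 19/2
Freq: {6: 1, 17: 1, 2: 1, 14: 1, 4: 1, 1: 1, 10: 2, 16: 1, 20: 1, 5: 1, 9: 1}
Mode: [10]

Mean=19/2, Median=19/2, Mode=10


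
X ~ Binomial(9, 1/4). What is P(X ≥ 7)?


P(X ≥ 7) = Σ P(X=i) for i=7..9
P(X=7) = 81/65536
P(X=8) = 27/262144
P(X=9) = 1/262144
Sum = 11/8192

P(X ≥ 7) = 11/8192 ≈ 0.13%


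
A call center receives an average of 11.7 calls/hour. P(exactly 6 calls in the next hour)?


Poisson(λ=11.7): P(X=6) = e^(-λ)×λ^k/k!
= e^(-11.7) × 11.7^6 / 6!
≈ 8.293819161e-06 × 2565164.20177 / 720 ≈ 0.029549

P(X=6) ≈ 0.029549 ≈ 2.95%


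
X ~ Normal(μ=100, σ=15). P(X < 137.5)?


z = (137.5-100)/15 = 2.5
P(Z < 2.5) = 0.9938

P(X < 137.5) ≈ 0.9938


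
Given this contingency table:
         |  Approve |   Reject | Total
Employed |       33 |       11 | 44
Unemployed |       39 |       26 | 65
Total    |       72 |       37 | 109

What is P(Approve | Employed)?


P(Approve | Employed) = 33/(33+11) = 33/44 = 3/4

P(Approve|Employed) = 3/4 ≈ 75.00%


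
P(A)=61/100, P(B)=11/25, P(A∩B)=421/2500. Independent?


P(A)×P(B) = 671/2500
P(A∩B) = 421/2500
Not equal → NOT independent

No, not independent


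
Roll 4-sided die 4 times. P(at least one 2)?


P(no 2)^4 = (3/4)^4 = 81/256
P(≥1) = 1 - 81/256 = 175/256

P = 175/256 ≈ 68.36%


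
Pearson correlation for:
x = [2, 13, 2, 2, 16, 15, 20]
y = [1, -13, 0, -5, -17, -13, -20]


n=7, Σx=70, Σy=-67, Σxy=-1044, Σx²=1062, Σy²=1053
r = (7×(-1044) - 70×(-67))/√((7×1062 - 70²)(7×1053 - (-67)²))
= -2618/√(2534×2882) = -2618/√7302988 ≈ -2618/2702.4041 ≈ -0.9688

r ≈ -0.9688


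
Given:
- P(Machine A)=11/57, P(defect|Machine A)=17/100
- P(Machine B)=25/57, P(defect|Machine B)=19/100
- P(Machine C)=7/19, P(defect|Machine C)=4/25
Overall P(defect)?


P(B) = Σ P(B|Aᵢ)×P(Aᵢ)
  17/100×11/57 = 187/5700
  19/100×25/57 = 1/12
  4/25×7/19 = 28/475
Sum = 499/2850

P(defect) = 499/2850 ≈ 17.51%


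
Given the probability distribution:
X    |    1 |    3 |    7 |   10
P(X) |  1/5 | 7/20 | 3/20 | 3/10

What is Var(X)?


E[X] = 53/10
E[X²] = 407/10
Var(X) = E[X²] - (E[X])² = 407/10 - 2809/100 = 1261/100

Var(X) = 1261/100 ≈ 12.6100


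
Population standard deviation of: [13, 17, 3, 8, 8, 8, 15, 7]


Mean = 79/8
  (13-79/8)²=625/64
  (17-79/8)²=3249/64
  (3-79/8)²=3025/64
  (8-79/8)²=225/64
  (8-79/8)²=225/64
  (8-79/8)²=225/64
  (15-79/8)²=1681/64
  (7-79/8)²=529/64
Σ(x-μ)² = 1223/8
σ² = (1223/8)/8 = 1223/64

σ = √(1223/64) ≈ 4.3714


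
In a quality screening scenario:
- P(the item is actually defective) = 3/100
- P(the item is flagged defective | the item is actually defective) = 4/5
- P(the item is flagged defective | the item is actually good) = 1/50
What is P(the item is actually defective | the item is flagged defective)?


Using Bayes' theorem:
P(A|B) = P(B|A)·P(A) / P(B)

P(the item is flagged defective) = 4/5 × 3/100 + 1/50 × 97/100
= 3/125 + 97/5000 = 217/5000

P(the item is actually defective|the item is flagged defective) = (3/125) / (217/5000) = 120/217

P(the item is actually defective|the item is flagged defective) = 120/217 ≈ 55.30%


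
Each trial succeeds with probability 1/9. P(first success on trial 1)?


Geometric: P(X=1) = (1-p)^(k-1)×p = (8/9)^0×1/9 = 1/9

P(X=1) = 1/9 ≈ 11.11%


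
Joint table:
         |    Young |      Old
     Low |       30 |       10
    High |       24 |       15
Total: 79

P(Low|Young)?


P(Low|Young) = 30/(30+24) = 30/54 = 5/9

P = 5/9 ≈ 55.56%


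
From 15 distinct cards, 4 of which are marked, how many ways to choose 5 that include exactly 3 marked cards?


Choose 3 of the 4 marked cards and 2 of the other 11 cards:
C(4,3)×C(11,2) = 4×55 = 220

220


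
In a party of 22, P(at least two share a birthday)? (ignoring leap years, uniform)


P(all different) = Π(365-i)/365 for i=0..21
= 0.524305
P(match) = 1 - 0.524305 = 0.475695

P ≈ 0.4757 ≈ 47.57%


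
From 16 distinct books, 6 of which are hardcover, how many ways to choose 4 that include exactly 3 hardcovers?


Choose 3 of the 6 hardcovers and 1 of the other 10 books:
C(6,3)×C(10,1) = 20×10 = 200

200


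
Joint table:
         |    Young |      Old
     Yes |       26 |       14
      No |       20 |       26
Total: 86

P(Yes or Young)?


P(Yes∨Young) = P(Yes) + P(Young) - P(Yes∧Young)
= (40 + 46 - 26)/86 = 60/86 = 30/43

P = 30/43 ≈ 69.77%


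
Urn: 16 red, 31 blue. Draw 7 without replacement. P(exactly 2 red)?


Hypergeometric: C(16,2)×C(31,5)/C(47,7)
= 120×169911/62891499 = 6796440/20963833

P(X=2) = 6796440/20963833 ≈ 32.42%


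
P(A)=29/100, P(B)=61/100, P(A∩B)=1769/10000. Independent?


P(A)×P(B) = 1769/10000
P(A∩B) = 1769/10000
Equal ✓ → Independent

Yes, independent


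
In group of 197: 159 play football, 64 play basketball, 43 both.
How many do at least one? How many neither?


|A∪B| = 159+64-43 = 180
Neither = 197-180 = 17

At least one: 180; Neither: 17


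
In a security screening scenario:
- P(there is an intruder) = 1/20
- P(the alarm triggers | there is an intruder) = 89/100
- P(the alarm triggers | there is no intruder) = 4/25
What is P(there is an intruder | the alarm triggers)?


Using Bayes' theorem:
P(A|B) = P(B|A)·P(A) / P(B)

P(the alarm triggers) = 89/100 × 1/20 + 4/25 × 19/20
= 89/2000 + 19/125 = 393/2000

P(there is an intruder|the alarm triggers) = (89/2000) / (393/2000) = 89/393

P(there is an intruder|the alarm triggers) = 89/393 ≈ 22.65%


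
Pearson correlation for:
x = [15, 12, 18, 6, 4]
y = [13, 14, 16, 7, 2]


n=5, Σx=55, Σy=52, Σxy=701, Σx²=745, Σy²=674
r = (5×701 - 55×52)/√((5×745 - 55²)(5×674 - 52²))
= 645/√(700×666) = 645/√466200 ≈ 645/682.7884 ≈ 0.9447

r ≈ 0.9447


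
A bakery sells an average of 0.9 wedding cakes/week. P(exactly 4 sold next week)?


Poisson(λ=0.9): P(X=4) = e^(-λ)×λ^k/k!
= e^(-0.9) × 0.9^4 / 4!
≈ 0.4065696597 × 0.6561 / 24 ≈ 0.011115

P(X=4) ≈ 0.011115 ≈ 1.11%


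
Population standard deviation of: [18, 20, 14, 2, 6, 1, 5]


Mean = 66/7
  (18-66/7)²=3600/49
  (20-66/7)²=5476/49
  (14-66/7)²=1024/49
  (2-66/7)²=2704/49
  (6-66/7)²=576/49
  (1-66/7)²=3481/49
  (5-66/7)²=961/49
Σ(x-μ)² = 2546/7
σ² = (2546/7)/7 = 2546/49

σ = √(2546/49) ≈ 7.2083


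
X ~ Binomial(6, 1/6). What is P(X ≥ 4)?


P(X ≥ 4) = Σ P(X=i) for i=4..6
P(X=4) = 125/15552
P(X=5) = 5/7776
P(X=6) = 1/46656
Sum = 203/23328

P(X ≥ 4) = 203/23328 ≈ 0.87%


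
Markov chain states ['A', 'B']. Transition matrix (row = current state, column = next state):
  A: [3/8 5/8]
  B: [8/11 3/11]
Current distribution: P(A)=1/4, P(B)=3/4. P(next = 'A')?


P(next=A) = Σᵢ P(now=i)×P(i→A)
= 1/4×3/8 + 3/4×8/11
= 3/32 + 6/11 = 225/352

P = 225/352 ≈ 0.6392


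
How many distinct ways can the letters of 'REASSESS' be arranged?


Letters: 8, freq: {'R': 1, 'E': 2, 'A': 1, 'S': 4}
8!/(1!×2!×1!×4!) = 40320/48 = 840

840


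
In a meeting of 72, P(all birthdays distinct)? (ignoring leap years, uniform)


P(all different) = Π(365-i)/365 for i=0..71
= (365/365)×(364/365)×...×(294/365)
= 0.000547

P ≈ 0.0005 ≈ 0.05%


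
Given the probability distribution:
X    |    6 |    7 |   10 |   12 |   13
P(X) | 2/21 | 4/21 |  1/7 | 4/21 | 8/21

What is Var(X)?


E[X] = 74/7
E[X²] = 832/7
Var(X) = E[X²] - (E[X])² = 832/7 - 5476/49 = 348/49

Var(X) = 348/49 ≈ 7.1020


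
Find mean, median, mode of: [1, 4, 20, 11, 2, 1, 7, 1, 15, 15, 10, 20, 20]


Sorted: [1, 1, 1, 2, 4, 7, 10, 11, 15, 15, 20, 20, 20]
Mean = 127/13
Median = 10
Freq: {1: 3, 4: 1, 20: 3, 11: 1, 2: 1, 7: 1, 15: 2, 10: 1}
Mode: [1, 20]

Mean=127/13, Median=10, Mode=[1, 20]


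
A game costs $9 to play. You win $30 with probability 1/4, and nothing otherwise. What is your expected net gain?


E[gain] = (30-9)×1/4 + (-9)×3/4
= 21/4 - 27/4 = -3/2

Expected net gain = $-3/2 ≈ $-1.50


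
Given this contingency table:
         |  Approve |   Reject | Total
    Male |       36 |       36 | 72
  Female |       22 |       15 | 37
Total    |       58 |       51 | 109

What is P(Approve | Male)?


P(Approve | Male) = 36/(36+36) = 36/72 = 1/2

P(Approve|Male) = 1/2 ≈ 50.00%


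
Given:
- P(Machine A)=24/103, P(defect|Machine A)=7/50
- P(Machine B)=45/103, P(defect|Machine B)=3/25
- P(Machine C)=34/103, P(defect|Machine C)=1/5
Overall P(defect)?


P(B) = Σ P(B|Aᵢ)×P(Aᵢ)
  7/50×24/103 = 84/2575
  3/25×45/103 = 27/515
  1/5×34/103 = 34/515
Sum = 389/2575

P(defect) = 389/2575 ≈ 15.11%


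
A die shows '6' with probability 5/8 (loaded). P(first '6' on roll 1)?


Geometric: P(X=1) = (1-p)^(k-1)×p = (3/8)^0×5/8 = 5/8

P(X=1) = 5/8 ≈ 62.50%


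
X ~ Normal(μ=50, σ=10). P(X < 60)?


z = (60-50)/10 = 1.0
P(Z < 1.0) = 0.8413

P(X < 60) ≈ 0.8413


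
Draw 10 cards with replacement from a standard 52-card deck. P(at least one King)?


P(not a King) = 48/52 = 12/13
P(none in 10 draws) = (12/13)^10 = 61917364224/137858491849
P(≥1 King) = 1 - 61917364224/137858491849 = 75941127625/137858491849

P = 75941127625/137858491849 ≈ 55.09%


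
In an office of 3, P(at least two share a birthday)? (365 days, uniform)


P(all different) = Π(365-i)/365 for i=0..2
= 0.991796
P(match) = 1 - 0.991796 = 0.008204

P ≈ 0.0082 ≈ 0.82%


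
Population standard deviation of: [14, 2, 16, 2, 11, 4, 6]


Mean = 55/7
  (14-55/7)²=1849/49
  (2-55/7)²=1681/49
  (16-55/7)²=3249/49
  (2-55/7)²=1681/49
  (11-55/7)²=484/49
  (4-55/7)²=729/49
  (6-55/7)²=169/49
Σ(x-μ)² = 1406/7
σ² = (1406/7)/7 = 1406/49

σ = √(1406/49) ≈ 5.3567


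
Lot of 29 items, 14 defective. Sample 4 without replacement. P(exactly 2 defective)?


Hypergeometric: C(14,2)×C(15,2)/C(29,4)
= 91×105/23751 = 35/87

P(X=2) = 35/87 ≈ 40.23%


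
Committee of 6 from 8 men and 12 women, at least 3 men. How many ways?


Count by #men:
  3M,3W: C(8,3)×C(12,3)=12320
  4M,2W: C(8,4)×C(12,2)=4620
  5M,1W: C(8,5)×C(12,1)=672
  6M,0W: C(8,6)×C(12,0)=28
Total = 17640

17640


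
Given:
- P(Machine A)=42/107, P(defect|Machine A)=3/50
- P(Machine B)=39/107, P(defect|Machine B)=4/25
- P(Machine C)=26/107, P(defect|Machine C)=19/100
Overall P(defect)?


P(B) = Σ P(B|Aᵢ)×P(Aᵢ)
  3/50×42/107 = 63/2675
  4/25×39/107 = 156/2675
  19/100×26/107 = 247/5350
Sum = 137/1070

P(defect) = 137/1070 ≈ 12.80%


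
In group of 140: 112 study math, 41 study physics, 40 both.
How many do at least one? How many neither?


|A∪B| = 112+41-40 = 113
Neither = 140-113 = 27

At least one: 113; Neither: 27


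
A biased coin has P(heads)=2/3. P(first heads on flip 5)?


Geometric: P(X=5) = (1-p)^(k-1)×p = (1/3)^4×2/3 = 2/243

P(X=5) = 2/243 ≈ 0.82%


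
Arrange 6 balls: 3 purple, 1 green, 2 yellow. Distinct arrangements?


6!/(3!×1!×2!) = 60

60


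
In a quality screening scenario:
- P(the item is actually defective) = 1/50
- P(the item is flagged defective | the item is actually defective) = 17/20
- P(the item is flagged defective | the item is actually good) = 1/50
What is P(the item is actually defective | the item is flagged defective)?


Using Bayes' theorem:
P(A|B) = P(B|A)·P(A) / P(B)

P(the item is flagged defective) = 17/20 × 1/50 + 1/50 × 49/50
= 17/1000 + 49/2500 = 183/5000

P(the item is actually defective|the item is flagged defective) = (17/1000) / (183/5000) = 85/183

P(the item is actually defective|the item is flagged defective) = 85/183 ≈ 46.45%


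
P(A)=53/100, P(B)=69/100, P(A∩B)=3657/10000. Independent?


P(A)×P(B) = 3657/10000
P(A∩B) = 3657/10000
Equal ✓ → Independent

Yes, independent


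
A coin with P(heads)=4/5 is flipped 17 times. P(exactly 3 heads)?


Binomial: P(X=3) = C(17,3)×p^3×(1-p)^14
= 680 × 64/125 × 1/6103515625 = 8704/152587890625

P(X=3) = 8704/152587890625 ≈ 0.00%


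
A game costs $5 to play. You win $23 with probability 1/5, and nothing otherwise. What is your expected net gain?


E[gain] = (23-5)×1/5 + (-5)×4/5
= 18/5 - 4 = -2/5

Expected net gain = $-2/5 ≈ $-0.40


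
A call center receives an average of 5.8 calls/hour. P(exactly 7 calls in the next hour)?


Poisson(λ=5.8): P(X=7) = e^(-λ)×λ^k/k!
= e^(-5.8) × 5.8^7 / 7!
≈ 0.003027554745 × 220798.416755 / 5040 ≈ 0.132635

P(X=7) ≈ 0.132635 ≈ 13.26%


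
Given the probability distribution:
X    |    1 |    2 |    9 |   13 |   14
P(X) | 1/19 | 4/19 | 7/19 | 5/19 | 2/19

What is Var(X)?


E[X] = 165/19
E[X²] = 1821/19
Var(X) = E[X²] - (E[X])² = 1821/19 - 27225/361 = 7374/361

Var(X) = 7374/361 ≈ 20.4266


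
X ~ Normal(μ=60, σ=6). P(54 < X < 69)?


z₁=(54-60)/6=-1.0, z₂=(69-60)/6=1.5
P = Φ(1.5) - Φ(-1.0) = 0.933193 - 0.158655 = 0.774538 ≈ 0.7745

P(54 < X < 69) ≈ 0.7745


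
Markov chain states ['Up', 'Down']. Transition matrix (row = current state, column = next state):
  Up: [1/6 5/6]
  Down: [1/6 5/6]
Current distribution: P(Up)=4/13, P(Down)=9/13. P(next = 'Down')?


P(next=Down) = Σᵢ P(now=i)×P(i→Down)
= 4/13×5/6 + 9/13×5/6
= 10/39 + 15/26 = 5/6

P = 5/6 ≈ 0.8333


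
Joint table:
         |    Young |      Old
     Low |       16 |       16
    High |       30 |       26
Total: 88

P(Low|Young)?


P(Low|Young) = 16/(16+30) = 16/46 = 8/23

P = 8/23 ≈ 34.78%


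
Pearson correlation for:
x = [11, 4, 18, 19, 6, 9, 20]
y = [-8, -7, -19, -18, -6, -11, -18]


n=7, Σx=87, Σy=-87, Σxy=-1295, Σx²=1339, Σy²=1279
r = (7×(-1295) - 87×(-87))/√((7×1339 - 87²)(7×1279 - (-87)²))
= -1496/√(1804×1384) = -1496/√2496736 ≈ -1496/1580.1063 ≈ -0.9468

r ≈ -0.9468


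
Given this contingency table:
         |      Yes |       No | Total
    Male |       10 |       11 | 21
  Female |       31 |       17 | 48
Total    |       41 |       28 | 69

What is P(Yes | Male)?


P(Yes | Male) = 10/(10+11) = 10/21

P(Yes|Male) = 10/21 ≈ 47.62%


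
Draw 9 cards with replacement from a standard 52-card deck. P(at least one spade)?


P(not a spade) = 39/52 = 3/4
P(none in 9 draws) = (3/4)^9 = 19683/262144
P(≥1 spade) = 1 - 19683/262144 = 242461/262144

P = 242461/262144 ≈ 92.49%


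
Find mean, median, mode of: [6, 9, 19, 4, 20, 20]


Sorted: [4, 6, 9, 19, 20, 20]
Mean = 78/6 = 13
Median = 14
Freq: {6: 1, 9: 1, 19: 1, 4: 1, 20: 2}
Mode: [20]

Mean=13, Median=14, Mode=20


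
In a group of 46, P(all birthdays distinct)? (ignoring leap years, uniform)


P(all different) = Π(365-i)/365 for i=0..45
= (365/365)×(364/365)×...×(320/365)
= 0.051747

P ≈ 0.0517 ≈ 5.17%


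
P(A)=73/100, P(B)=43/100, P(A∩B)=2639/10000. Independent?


P(A)×P(B) = 3139/10000
P(A∩B) = 2639/10000
Not equal → NOT independent

No, not independent


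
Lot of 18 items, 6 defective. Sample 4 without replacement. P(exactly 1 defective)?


Hypergeometric: C(6,1)×C(12,3)/C(18,4)
= 6×220/3060 = 22/51

P(X=1) = 22/51 ≈ 43.14%


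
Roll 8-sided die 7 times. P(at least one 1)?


P(no 1)^7 = (7/8)^7 = 823543/2097152
P(≥1) = 1 - 823543/2097152 = 1273609/2097152

P = 1273609/2097152 ≈ 60.73%


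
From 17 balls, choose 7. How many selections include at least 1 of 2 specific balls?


Complement: C(17,7) - C(15,7) = 19448 - 6435 = 13013

13013


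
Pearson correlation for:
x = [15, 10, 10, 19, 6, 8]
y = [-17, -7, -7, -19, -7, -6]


n=6, Σx=68, Σy=-63, Σxy=-846, Σx²=886, Σy²=833
r = (6×(-846) - 68×(-63))/√((6×886 - 68²)(6×833 - (-63)²))
= -792/√(692×1029) = -792/√712068 ≈ -792/843.8412 ≈ -0.9386

r ≈ -0.9386


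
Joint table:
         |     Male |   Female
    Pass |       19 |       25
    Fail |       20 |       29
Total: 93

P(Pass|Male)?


P(Pass|Male) = 19/(19+20) = 19/39

P = 19/39 ≈ 48.72%


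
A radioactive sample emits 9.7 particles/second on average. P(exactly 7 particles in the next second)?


Poisson(λ=9.7): P(X=7) = e^(-λ)×λ^k/k!
= e^(-9.7) × 9.7^7 / 7!
≈ 6.128349505e-05 × 8079828.44781 / 5040 ≈ 0.098246

P(X=7) ≈ 0.098246 ≈ 9.82%


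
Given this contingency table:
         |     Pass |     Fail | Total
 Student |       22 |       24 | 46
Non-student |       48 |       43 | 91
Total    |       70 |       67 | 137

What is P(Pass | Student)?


P(Pass | Student) = 22/(22+24) = 22/46 = 11/23

P(Pass|Student) = 11/23 ≈ 47.83%


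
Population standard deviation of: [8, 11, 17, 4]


Mean = 40/4 = 10
  (8-10)²=4
  (11-10)²=1
  (17-10)²=49
  (4-10)²=36
Σ(x-μ)² = 90
σ² = 90/4 = 45/2

σ = √(45/2) ≈ 4.7434


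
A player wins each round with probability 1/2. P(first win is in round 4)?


Geometric: P(X=4) = (1-p)^(k-1)×p = (1/2)^3×1/2 = 1/16

P(X=4) = 1/16 ≈ 6.25%


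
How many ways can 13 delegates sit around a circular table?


Circular arrangements of 13 distinct objects: fix one position to break rotational symmetry.
(n-1)! = 12! = 479001600

479001600


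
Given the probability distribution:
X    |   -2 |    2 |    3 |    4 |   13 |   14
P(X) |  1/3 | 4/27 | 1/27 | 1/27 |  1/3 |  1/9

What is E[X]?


E[X] = Σ x·P(X=x)
= (-2)×(1/3) + (2)×(4/27) + (3)×(1/27) + (4)×(1/27) + (13)×(1/3) + (14)×(1/9)
= 52/9

E[X] = 52/9


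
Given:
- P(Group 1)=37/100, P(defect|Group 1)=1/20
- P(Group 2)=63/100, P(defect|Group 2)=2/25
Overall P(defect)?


P(B) = Σ P(B|Aᵢ)×P(Aᵢ)
  1/20×37/100 = 37/2000
  2/25×63/100 = 63/1250
Sum = 689/10000

P(defect) = 689/10000 ≈ 6.89%


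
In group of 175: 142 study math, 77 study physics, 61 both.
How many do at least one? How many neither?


|A∪B| = 142+77-61 = 158
Neither = 175-158 = 17

At least one: 158; Neither: 17


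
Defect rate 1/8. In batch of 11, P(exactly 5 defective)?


Binomial: P(X=5) = C(11,5)×p^5×(1-p)^6
= 462 × 1/32768 × 117649/262144 = 27176919/4294967296

P(X=5) = 27176919/4294967296 ≈ 0.63%


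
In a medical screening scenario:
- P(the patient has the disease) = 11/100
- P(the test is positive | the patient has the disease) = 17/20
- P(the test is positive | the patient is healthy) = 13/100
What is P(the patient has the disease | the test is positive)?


Using Bayes' theorem:
P(A|B) = P(B|A)·P(A) / P(B)

P(the test is positive) = 17/20 × 11/100 + 13/100 × 89/100
= 187/2000 + 1157/10000 = 523/2500

P(the patient has the disease|the test is positive) = (187/2000) / (523/2500) = 935/2092

P(the patient has the disease|the test is positive) = 935/2092 ≈ 44.69%


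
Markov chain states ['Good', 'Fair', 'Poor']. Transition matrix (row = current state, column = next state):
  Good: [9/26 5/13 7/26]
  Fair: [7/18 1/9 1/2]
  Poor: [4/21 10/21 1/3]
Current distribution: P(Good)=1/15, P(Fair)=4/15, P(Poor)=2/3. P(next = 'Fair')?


P(next=Fair) = Σᵢ P(now=i)×P(i→Fair)
= 1/15×5/13 + 4/15×1/9 + 2/3×10/21
= 1/39 + 4/135 + 20/63 = 4579/12285

P = 4579/12285 ≈ 0.3727


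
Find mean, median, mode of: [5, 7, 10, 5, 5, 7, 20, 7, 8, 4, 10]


Sorted: [4, 5, 5, 5, 7, 7, 7, 8, 10, 10, 20]
Mean = 88/11 = 8
Median = 7
Freq: {5: 3, 7: 3, 10: 2, 20: 1, 8: 1, 4: 1}
Mode: [5, 7]

Mean=8, Median=7, Mode=[5, 7]


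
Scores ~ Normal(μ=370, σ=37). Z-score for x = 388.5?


z = (x - μ)/σ = (388.5 - 370)/37 = 0.5

z = 0.5


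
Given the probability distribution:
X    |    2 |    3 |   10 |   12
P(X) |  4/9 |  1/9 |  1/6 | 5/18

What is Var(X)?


E[X] = 56/9
E[X²] = 535/9
Var(X) = E[X²] - (E[X])² = 535/9 - 3136/81 = 1679/81

Var(X) = 1679/81 ≈ 20.7284


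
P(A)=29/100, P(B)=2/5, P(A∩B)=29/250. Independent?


P(A)×P(B) = 29/250
P(A∩B) = 29/250
Equal ✓ → Independent

Yes, independent


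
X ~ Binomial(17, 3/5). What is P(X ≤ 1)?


P(X ≤ 1) = Σ P(X=i) for i=0..1
P(X=0) = 131072/762939453125
P(X=1) = 3342336/762939453125
Sum = 3473408/762939453125

P(X ≤ 1) = 3473408/762939453125 ≈ 0.00%


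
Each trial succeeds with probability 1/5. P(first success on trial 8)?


Geometric: P(X=8) = (1-p)^(k-1)×p = (4/5)^7×1/5 = 16384/390625

P(X=8) = 16384/390625 ≈ 4.19%


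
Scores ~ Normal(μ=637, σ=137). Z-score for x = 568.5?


z = (x - μ)/σ = (568.5 - 637)/137 = -0.5

z = -0.5


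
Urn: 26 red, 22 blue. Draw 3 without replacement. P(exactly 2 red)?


Hypergeometric: C(26,2)×C(22,1)/C(48,3)
= 325×22/17296 = 3575/8648

P(X=2) = 3575/8648 ≈ 41.34%


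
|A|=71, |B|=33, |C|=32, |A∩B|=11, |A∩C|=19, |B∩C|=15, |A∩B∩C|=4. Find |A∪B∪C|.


|A∪B∪C| = 71+33+32-11-19-15+4 = 95

|A∪B∪C| = 95


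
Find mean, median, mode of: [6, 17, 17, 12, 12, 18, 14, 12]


Sorted: [6, 12, 12, 12, 14, 17, 17, 18]
Mean = 108/8 = 27/2
Median = 13
Freq: {6: 1, 17: 2, 12: 3, 18: 1, 14: 1}
Mode: [12]

Mean=27/2, Median=13, Mode=12


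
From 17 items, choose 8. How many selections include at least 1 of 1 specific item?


Complement: C(17,8) - C(16,8) = 24310 - 12870 = 11440

11440


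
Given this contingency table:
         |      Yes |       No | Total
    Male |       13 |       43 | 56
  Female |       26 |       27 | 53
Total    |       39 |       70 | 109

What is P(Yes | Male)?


P(Yes | Male) = 13/(13+43) = 13/56

P(Yes|Male) = 13/56 ≈ 23.21%


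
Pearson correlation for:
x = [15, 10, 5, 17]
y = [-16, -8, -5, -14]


n=4, Σx=47, Σy=-43, Σxy=-583, Σx²=639, Σy²=541
r = (4×(-583) - 47×(-43))/√((4×639 - 47²)(4×541 - (-43)²))
= -311/√(347×315) = -311/√109305 ≈ -311/330.6131 ≈ -0.9407

r ≈ -0.9407


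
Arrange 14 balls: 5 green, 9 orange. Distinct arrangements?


14!/(5!×9!) = 2002

2002


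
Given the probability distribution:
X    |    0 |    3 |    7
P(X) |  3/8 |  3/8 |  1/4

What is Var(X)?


E[X] = 23/8
E[X²] = 125/8
Var(X) = E[X²] - (E[X])² = 125/8 - 529/64 = 471/64

Var(X) = 471/64 ≈ 7.3594


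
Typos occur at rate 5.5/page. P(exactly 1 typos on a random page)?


Poisson(λ=5.5): P(X=1) = e^(-λ)×λ^k/k!
= e^(-5.5) × 5.5^1 / 1!
≈ 0.004086771438 × 5.5 / 1 ≈ 0.022477

P(X=1) ≈ 0.022477 ≈ 2.25%


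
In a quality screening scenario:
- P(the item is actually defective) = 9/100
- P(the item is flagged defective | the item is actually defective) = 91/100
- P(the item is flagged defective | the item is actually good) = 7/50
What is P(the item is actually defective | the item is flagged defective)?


Using Bayes' theorem:
P(A|B) = P(B|A)·P(A) / P(B)

P(the item is flagged defective) = 91/100 × 9/100 + 7/50 × 91/100
= 819/10000 + 637/5000 = 2093/10000

P(the item is actually defective|the item is flagged defective) = (819/10000) / (2093/10000) = 9/23

P(the item is actually defective|the item is flagged defective) = 9/23 ≈ 39.13%


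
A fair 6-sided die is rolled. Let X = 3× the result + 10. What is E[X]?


E[die] = (1+6)/2 = 7/2
E[X] = 3×7/2 + 10 = 41/2

E[X] = 41/2


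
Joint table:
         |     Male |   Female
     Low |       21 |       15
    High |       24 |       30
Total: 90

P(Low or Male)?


P(Low∨Male) = P(Low) + P(Male) - P(Low∧Male)
= (36 + 45 - 21)/90 = 60/90 = 2/3

P = 2/3 ≈ 66.67%


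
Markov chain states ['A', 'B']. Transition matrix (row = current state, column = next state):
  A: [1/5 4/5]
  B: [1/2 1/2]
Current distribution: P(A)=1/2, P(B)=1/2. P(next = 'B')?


P(next=B) = Σᵢ P(now=i)×P(i→B)
= 1/2×4/5 + 1/2×1/2
= 2/5 + 1/4 = 13/20

P = 13/20 ≈ 0.6500


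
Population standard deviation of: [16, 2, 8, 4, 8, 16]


Mean = 54/6 = 9
  (16-9)²=49
  (2-9)²=49
  (8-9)²=1
  (4-9)²=25
  (8-9)²=1
  (16-9)²=49
Σ(x-μ)² = 174
σ² = 174/6 = 29

σ = √(29) ≈ 5.3852


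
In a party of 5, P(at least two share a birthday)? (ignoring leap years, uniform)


P(all different) = Π(365-i)/365 for i=0..4
= 0.972864
P(match) = 1 - 0.972864 = 0.027136

P ≈ 0.0271 ≈ 2.71%


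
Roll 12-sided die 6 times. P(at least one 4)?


P(no 4)^6 = (11/12)^6 = 1771561/2985984
P(≥1) = 1 - 1771561/2985984 = 1214423/2985984

P = 1214423/2985984 ≈ 40.67%


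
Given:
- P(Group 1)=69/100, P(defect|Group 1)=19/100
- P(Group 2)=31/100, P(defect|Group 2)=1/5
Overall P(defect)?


P(B) = Σ P(B|Aᵢ)×P(Aᵢ)
  19/100×69/100 = 1311/10000
  1/5×31/100 = 31/500
Sum = 1931/10000

P(defect) = 1931/10000 ≈ 19.31%


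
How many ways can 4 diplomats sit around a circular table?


Circular arrangements of 4 distinct objects: fix one position to break rotational symmetry.
(n-1)! = 3! = 6

6


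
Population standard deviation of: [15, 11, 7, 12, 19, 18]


Mean = 82/6 = 41/3
  (15-41/3)²=16/9
  (11-41/3)²=64/9
  (7-41/3)²=400/9
  (12-41/3)²=25/9
  (19-41/3)²=256/9
  (18-41/3)²=169/9
Σ(x-μ)² = 310/3
σ² = (310/3)/6 = 155/9

σ = √(155/9) ≈ 4.1500


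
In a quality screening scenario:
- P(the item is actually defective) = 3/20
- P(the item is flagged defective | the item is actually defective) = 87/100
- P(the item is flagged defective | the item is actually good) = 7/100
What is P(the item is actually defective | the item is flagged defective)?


Using Bayes' theorem:
P(A|B) = P(B|A)·P(A) / P(B)

P(the item is flagged defective) = 87/100 × 3/20 + 7/100 × 17/20
= 261/2000 + 119/2000 = 19/100

P(the item is actually defective|the item is flagged defective) = (261/2000) / (19/100) = 261/380

P(the item is actually defective|the item is flagged defective) = 261/380 ≈ 68.68%


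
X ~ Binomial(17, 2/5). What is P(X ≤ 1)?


P(X ≤ 1) = Σ P(X=i) for i=0..1
P(X=0) = 129140163/762939453125
P(X=1) = 1463588514/762939453125
Sum = 1592728677/762939453125

P(X ≤ 1) = 1592728677/762939453125 ≈ 0.21%


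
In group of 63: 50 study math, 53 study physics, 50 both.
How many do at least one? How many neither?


|A∪B| = 50+53-50 = 53
Neither = 63-53 = 10

At least one: 53; Neither: 10


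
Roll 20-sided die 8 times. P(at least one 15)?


P(no 15)^8 = (19/20)^8 = 16983563041/25600000000
P(≥1) = 1 - 16983563041/25600000000 = 8616436959/25600000000

P = 8616436959/25600000000 ≈ 33.66%


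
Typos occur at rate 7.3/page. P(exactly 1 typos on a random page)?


Poisson(λ=7.3): P(X=1) = e^(-λ)×λ^k/k!
= e^(-7.3) × 7.3^1 / 1!
≈ 0.0006755387752 × 7.3 / 1 ≈ 0.004931

P(X=1) ≈ 0.004931 ≈ 0.49%


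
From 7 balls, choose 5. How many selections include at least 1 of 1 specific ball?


Complement: C(7,5) - C(6,5) = 21 - 6 = 15

15


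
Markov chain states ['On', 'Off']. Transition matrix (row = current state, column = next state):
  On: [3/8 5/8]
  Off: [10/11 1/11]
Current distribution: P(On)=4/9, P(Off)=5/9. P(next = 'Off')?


P(next=Off) = Σᵢ P(now=i)×P(i→Off)
= 4/9×5/8 + 5/9×1/11
= 5/18 + 5/99 = 65/198

P = 65/198 ≈ 0.3283


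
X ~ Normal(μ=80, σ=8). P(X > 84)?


z = (84-80)/8 = 0.5
P(X > 84) = 1 - P(Z ≤ 0.5) = 1 - 0.6915 = 0.3085

P(X > 84) ≈ 0.3085


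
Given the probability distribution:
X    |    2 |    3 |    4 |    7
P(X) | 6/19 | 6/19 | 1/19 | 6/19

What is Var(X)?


E[X] = 4
E[X²] = 388/19
Var(X) = E[X²] - (E[X])² = 388/19 - 16 = 84/19

Var(X) = 84/19 ≈ 4.4211


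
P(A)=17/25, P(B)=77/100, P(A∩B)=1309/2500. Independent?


P(A)×P(B) = 1309/2500
P(A∩B) = 1309/2500
Equal ✓ → Independent

Yes, independent


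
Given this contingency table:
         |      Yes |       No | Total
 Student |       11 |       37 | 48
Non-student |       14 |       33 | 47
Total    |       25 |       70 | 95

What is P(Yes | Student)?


P(Yes | Student) = 11/(11+37) = 11/48

P(Yes|Student) = 11/48 ≈ 22.92%


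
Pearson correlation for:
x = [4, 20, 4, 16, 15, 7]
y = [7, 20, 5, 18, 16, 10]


n=6, Σx=66, Σy=76, Σxy=1046, Σx²=962, Σy²=1154
r = (6×1046 - 66×76)/√((6×962 - 66²)(6×1154 - 76²))
= 1260/√(1416×1148) = 1260/√1625568 ≈ 1260/1274.9776 ≈ 0.9883

r ≈ 0.9883


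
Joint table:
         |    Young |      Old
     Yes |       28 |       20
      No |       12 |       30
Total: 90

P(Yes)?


P(Yes) = (28+20)/90 = 48/90 = 8/15

P(Yes) = 8/15 ≈ 53.33%


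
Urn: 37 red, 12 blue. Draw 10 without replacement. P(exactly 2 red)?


Hypergeometric: C(37,2)×C(12,8)/C(49,10)
= 666×495/8217822536 = 14985/373537388

P(X=2) = 14985/373537388 ≈ 0.00%


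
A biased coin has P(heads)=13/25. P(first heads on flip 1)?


Geometric: P(X=1) = (1-p)^(k-1)×p = (12/25)^0×13/25 = 13/25

P(X=1) = 13/25 ≈ 52.00%


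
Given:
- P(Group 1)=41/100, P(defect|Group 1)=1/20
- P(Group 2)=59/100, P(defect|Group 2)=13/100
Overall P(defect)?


P(B) = Σ P(B|Aᵢ)×P(Aᵢ)
  1/20×41/100 = 41/2000
  13/100×59/100 = 767/10000
Sum = 243/2500

P(defect) = 243/2500 ≈ 9.72%


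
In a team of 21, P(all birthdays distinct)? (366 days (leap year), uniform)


P(all different) = Π(366-i)/366 for i=0..20
= (366/366)×(365/366)×...×(346/366)
= 0.557221

P ≈ 0.5572 ≈ 55.72%


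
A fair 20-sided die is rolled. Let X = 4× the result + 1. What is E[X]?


E[die] = (1+20)/2 = 21/2
E[X] = 4×21/2 + 1 = 43

E[X] = 43


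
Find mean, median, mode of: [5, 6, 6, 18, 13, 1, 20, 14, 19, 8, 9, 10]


Sorted: [1, 5, 6, 6, 8, 9, 10, 13, 14, 18, 19, 20]
Mean = 129/12 = 43/4
Median = 19/2
Freq: {5: 1, 6: 2, 18: 1, 13: 1, 1: 1, 20: 1, 14: 1, 19: 1, 8: 1, 9: 1, 10: 1}
Mode: [6]

Mean=43/4, Median=19/2, Mode=6


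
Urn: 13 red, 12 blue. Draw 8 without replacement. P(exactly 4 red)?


Hypergeometric: C(13,4)×C(12,4)/C(25,8)
= 715×495/1081575 = 143/437

P(X=4) = 143/437 ≈ 32.72%


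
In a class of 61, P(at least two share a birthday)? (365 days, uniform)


P(all different) = Π(365-i)/365 for i=0..60
= 0.004911
P(match) = 1 - 0.004911 = 0.995089

P ≈ 0.9951 ≈ 99.51%


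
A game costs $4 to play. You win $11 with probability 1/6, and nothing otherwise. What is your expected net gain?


E[gain] = (11-4)×1/6 + (-4)×5/6
= 7/6 - 10/3 = -13/6

Expected net gain = $-13/6 ≈ $-2.17


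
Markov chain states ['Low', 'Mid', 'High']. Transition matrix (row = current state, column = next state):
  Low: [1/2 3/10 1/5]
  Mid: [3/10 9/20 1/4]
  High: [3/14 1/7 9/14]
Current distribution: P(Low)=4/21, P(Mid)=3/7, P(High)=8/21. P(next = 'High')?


P(next=High) = Σᵢ P(now=i)×P(i→High)
= 4/21×1/5 + 3/7×1/4 + 8/21×9/14
= 4/105 + 3/28 + 12/49 = 1147/2940

P = 1147/2940 ≈ 0.3901


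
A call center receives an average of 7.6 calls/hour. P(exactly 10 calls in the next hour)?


Poisson(λ=7.6): P(X=10) = e^(-λ)×λ^k/k!
= e^(-7.6) × 7.6^10 / 10!
≈ 0.0005004514334 × 642888893.234 / 3628800 ≈ 0.088661

P(X=10) ≈ 0.088661 ≈ 8.87%


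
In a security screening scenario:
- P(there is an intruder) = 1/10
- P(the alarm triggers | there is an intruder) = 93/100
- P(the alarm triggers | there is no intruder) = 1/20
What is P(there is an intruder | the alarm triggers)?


Using Bayes' theorem:
P(A|B) = P(B|A)·P(A) / P(B)

P(the alarm triggers) = 93/100 × 1/10 + 1/20 × 9/10
= 93/1000 + 9/200 = 69/500

P(there is an intruder|the alarm triggers) = (93/1000) / (69/500) = 31/46

P(there is an intruder|the alarm triggers) = 31/46 ≈ 67.39%


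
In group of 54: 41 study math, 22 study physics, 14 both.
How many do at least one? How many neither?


|A∪B| = 41+22-14 = 49
Neither = 54-49 = 5

At least one: 49; Neither: 5


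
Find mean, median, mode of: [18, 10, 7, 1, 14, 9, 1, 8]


Sorted: [1, 1, 7, 8, 9, 10, 14, 18]
Mean = 68/8 = 17/2
Median = 17/2
Freq: {18: 1, 10: 1, 7: 1, 1: 2, 14: 1, 9: 1, 8: 1}
Mode: [1]

Mean=17/2, Median=17/2, Mode=1


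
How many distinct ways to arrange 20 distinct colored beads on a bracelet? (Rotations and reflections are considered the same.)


Free circular arrangements: rotations and reflections both identified.
(n-1)!/2 = 19!/2 = 121645100408832000/2 = 60822550204416000

60822550204416000


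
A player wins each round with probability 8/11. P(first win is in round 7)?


Geometric: P(X=7) = (1-p)^(k-1)×p = (3/11)^6×8/11 = 5832/19487171

P(X=7) = 5832/19487171 ≈ 0.03%


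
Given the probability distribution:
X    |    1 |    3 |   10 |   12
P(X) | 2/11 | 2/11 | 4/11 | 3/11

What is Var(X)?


E[X] = 84/11
E[X²] = 852/11
Var(X) = E[X²] - (E[X])² = 852/11 - 7056/121 = 2316/121

Var(X) = 2316/121 ≈ 19.1405


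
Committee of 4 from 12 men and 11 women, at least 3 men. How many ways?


Count by #men:
  3M,1W: C(12,3)×C(11,1)=2420
  4M,0W: C(12,4)×C(11,0)=495
Total = 2915

2915


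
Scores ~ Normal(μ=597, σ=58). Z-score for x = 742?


z = (x - μ)/σ = (742 - 597)/58 = 2.5

z = 2.5


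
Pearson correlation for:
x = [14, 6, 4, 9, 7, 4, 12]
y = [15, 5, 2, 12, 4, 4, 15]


n=7, Σx=56, Σy=57, Σxy=580, Σx²=538, Σy²=655
r = (7×580 - 56×57)/√((7×538 - 56²)(7×655 - 57²))
= 868/√(630×1336) = 868/√841680 ≈ 868/917.4312 ≈ 0.9461

r ≈ 0.9461


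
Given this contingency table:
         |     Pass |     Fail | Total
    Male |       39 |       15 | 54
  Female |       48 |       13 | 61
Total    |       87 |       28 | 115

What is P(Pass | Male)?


P(Pass | Male) = 39/(39+15) = 39/54 = 13/18

P(Pass|Male) = 13/18 ≈ 72.22%


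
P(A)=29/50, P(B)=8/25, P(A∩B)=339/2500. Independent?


P(A)×P(B) = 116/625
P(A∩B) = 339/2500
Not equal → NOT independent

No, not independent


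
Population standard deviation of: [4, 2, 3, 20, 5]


Mean = 34/5
  (4-34/5)²=196/25
  (2-34/5)²=576/25
  (3-34/5)²=361/25
  (20-34/5)²=4356/25
  (5-34/5)²=81/25
Σ(x-μ)² = 1114/5
σ² = (1114/5)/5 = 1114/25

σ = √(1114/25) ≈ 6.6753


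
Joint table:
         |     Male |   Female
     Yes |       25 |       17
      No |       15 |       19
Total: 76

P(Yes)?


P(Yes) = (25+17)/76 = 42/76 = 21/38

P(Yes) = 21/38 ≈ 55.26%


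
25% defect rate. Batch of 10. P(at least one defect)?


P(all good) = (3/4)^10 = 59049/1048576
P(≥1 defect) = 989527/1048576

P = 989527/1048576 ≈ 94.37%


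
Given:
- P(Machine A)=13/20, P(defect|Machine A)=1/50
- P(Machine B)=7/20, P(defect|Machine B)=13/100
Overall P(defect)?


P(B) = Σ P(B|Aᵢ)×P(Aᵢ)
  1/50×13/20 = 13/1000
  13/100×7/20 = 91/2000
Sum = 117/2000

P(defect) = 117/2000 ≈ 5.85%


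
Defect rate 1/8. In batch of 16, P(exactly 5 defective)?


Binomial: P(X=5) = C(16,5)×p^5×(1-p)^11
= 4368 × 1/32768 × 1977326743/8589934592 = 539810200839/17592186044416

P(X=5) = 539810200839/17592186044416 ≈ 3.07%


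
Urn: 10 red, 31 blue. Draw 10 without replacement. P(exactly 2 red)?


Hypergeometric: C(10,2)×C(31,8)/C(41,10)
= 45×7888725/1121099408 = 27307125/86238416

P(X=2) = 27307125/86238416 ≈ 31.66%


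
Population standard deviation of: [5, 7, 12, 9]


Mean = 33/4
  (5-33/4)²=169/16
  (7-33/4)²=25/16
  (12-33/4)²=225/16
  (9-33/4)²=9/16
Σ(x-μ)² = 107/4
σ² = (107/4)/4 = 107/16

σ = √(107/16) ≈ 2.5860


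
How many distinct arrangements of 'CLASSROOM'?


Letters: 9, freq: {'C': 1, 'L': 1, 'A': 1, 'S': 2, 'R': 1, 'O': 2, 'M': 1}
9!/(1!×1!×1!×2!×1!×2!×1!) = 362880/4 = 90720

90720


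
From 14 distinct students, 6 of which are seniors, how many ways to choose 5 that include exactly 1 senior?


Choose 1 of the 6 seniors and 4 of the other 8 students:
C(6,1)×C(8,4) = 6×70 = 420

420


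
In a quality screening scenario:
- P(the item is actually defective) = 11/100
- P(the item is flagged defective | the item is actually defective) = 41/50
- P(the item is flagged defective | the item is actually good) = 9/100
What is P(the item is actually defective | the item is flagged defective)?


Using Bayes' theorem:
P(A|B) = P(B|A)·P(A) / P(B)

P(the item is flagged defective) = 41/50 × 11/100 + 9/100 × 89/100
= 451/5000 + 801/10000 = 1703/10000

P(the item is actually defective|the item is flagged defective) = (451/5000) / (1703/10000) = 902/1703

P(the item is actually defective|the item is flagged defective) = 902/1703 ≈ 52.97%
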